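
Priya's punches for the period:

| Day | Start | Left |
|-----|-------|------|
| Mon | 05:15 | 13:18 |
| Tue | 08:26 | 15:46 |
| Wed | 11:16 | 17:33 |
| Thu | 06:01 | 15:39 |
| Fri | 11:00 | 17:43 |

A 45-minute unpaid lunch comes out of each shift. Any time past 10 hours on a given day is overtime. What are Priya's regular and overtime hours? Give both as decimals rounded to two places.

Regular 34.27 hours, overtime 0.00 hours

Mon: 05:15–13:18 = 8 h 3 min; less 45 min break → 7 h 18 min
Tue: 08:26–15:46 = 7 h 20 min; less 45 min break → 6 h 35 min
Wed: 11:16–17:33 = 6 h 17 min; less 45 min break → 5 h 32 min
Thu: 06:01–15:39 = 9 h 38 min; less 45 min break → 8 h 53 min
Fri: 11:00–17:43 = 6 h 43 min; less 45 min break → 5 h 58 min
Mon reg 7 h 18 min / OT 0 h 0 min; Tue reg 6 h 35 min / OT 0 h 0 min; Wed reg 5 h 32 min / OT 0 h 0 min; Thu reg 8 h 53 min / OT 0 h 0 min; Fri reg 5 h 58 min / OT 0 h 0 min.
Totals: regular 34 h 16 min, overtime 0 h 0 min.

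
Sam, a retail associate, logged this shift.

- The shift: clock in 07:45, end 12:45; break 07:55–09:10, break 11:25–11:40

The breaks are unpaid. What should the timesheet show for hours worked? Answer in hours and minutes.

The shift: 07:45–12:45 = 5 h 0 min; less 90 min break → 3 h 30 min

3 h 30 min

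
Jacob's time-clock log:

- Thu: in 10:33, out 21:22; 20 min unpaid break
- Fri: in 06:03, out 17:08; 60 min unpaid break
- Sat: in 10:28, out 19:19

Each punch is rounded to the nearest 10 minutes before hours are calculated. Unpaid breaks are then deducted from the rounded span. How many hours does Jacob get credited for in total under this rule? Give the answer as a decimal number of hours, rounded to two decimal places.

29.50 hours

Thu: in 10:33→10:30, out 21:22→21:20; 10 h 50 min − 20 min = 10 h 30 min
Fri: in 06:03→06:00, out 17:08→17:10; 11 h 10 min − 60 min = 10 h 10 min
Sat: in 10:28→10:30, out 19:19→19:20; 8 h 50 min
Total credited: 29 h 30 min.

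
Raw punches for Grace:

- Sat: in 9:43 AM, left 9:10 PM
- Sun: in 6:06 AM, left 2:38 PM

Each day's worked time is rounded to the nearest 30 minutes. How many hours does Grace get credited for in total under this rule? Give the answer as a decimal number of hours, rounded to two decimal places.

20.00 hours

Sat: 9:43 AM–9:10 PM = 11 h 27 min → rounds to 11 h 30 min
Sun: 6:06 AM–2:38 PM = 8 h 32 min → rounds to 8 h 30 min
Total credited: 20 h 0 min.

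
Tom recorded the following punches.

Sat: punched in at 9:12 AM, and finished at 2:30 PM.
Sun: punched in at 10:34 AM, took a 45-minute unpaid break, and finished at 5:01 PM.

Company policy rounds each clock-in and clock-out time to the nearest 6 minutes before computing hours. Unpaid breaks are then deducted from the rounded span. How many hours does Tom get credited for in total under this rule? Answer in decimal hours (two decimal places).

10.95 hours

Sat: in 9:12 AM→9:12 AM, out 2:30 PM→2:30 PM; 5 h 18 min
Sun: in 10:34 AM→10:36 AM, out 5:01 PM→5:00 PM; 6 h 24 min − 45 min = 5 h 39 min
Total credited: 10 h 57 min.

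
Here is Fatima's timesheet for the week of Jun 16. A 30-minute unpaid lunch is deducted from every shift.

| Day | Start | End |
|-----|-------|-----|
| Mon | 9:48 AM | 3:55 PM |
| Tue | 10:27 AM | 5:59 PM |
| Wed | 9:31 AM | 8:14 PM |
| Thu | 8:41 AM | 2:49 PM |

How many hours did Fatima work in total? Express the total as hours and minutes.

Mon: 9:48 AM–3:55 PM = 6 h 7 min; less 30 min break → 5 h 37 min
Tue: 10:27 AM–5:59 PM = 7 h 32 min; less 30 min break → 7 h 2 min
Wed: 9:31 AM–8:14 PM = 10 h 43 min; less 30 min break → 10 h 13 min
Thu: 8:41 AM–2:49 PM = 6 h 8 min; less 30 min break → 5 h 38 min
Total: 5 h 37 min + 7 h 2 min + 10 h 13 min + 5 h 38 min = 28 h 30 min.

28 h 30 min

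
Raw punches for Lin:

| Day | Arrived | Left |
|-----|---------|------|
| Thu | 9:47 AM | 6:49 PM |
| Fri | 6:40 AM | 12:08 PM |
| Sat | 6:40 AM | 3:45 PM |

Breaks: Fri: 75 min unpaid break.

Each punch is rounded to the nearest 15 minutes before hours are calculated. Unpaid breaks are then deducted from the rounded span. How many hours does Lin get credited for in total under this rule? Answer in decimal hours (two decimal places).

Thu: in 9:47 AM→9:45 AM, out 6:49 PM→6:45 PM; 9 h 0 min
Fri: in 6:40 AM→6:45 AM, out 12:08 PM→12:15 PM; 5 h 30 min − 75 min = 4 h 15 min
Sat: in 6:40 AM→6:45 AM, out 3:45 PM→3:45 PM; 9 h 0 min
Total credited: 22 h 15 min.

22.25 hours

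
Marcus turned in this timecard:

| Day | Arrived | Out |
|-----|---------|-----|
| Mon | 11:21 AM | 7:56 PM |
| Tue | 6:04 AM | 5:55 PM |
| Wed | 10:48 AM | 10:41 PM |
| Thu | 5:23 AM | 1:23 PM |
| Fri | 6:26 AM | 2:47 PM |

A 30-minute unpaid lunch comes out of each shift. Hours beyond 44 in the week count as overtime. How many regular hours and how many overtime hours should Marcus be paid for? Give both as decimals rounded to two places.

Mon: 11:21 AM–7:56 PM = 8 h 35 min; less 30 min break → 8 h 5 min
Tue: 6:04 AM–5:55 PM = 11 h 51 min; less 30 min break → 11 h 21 min
Wed: 10:48 AM–10:41 PM = 11 h 53 min; less 30 min break → 11 h 23 min
Thu: 5:23 AM–1:23 PM = 8 h 0 min; less 30 min break → 7 h 30 min
Fri: 6:26 AM–2:47 PM = 8 h 21 min; less 30 min break → 7 h 51 min
Total worked: 46 h 10 min = 46.17 h.
Threshold 44 h → overtime 2 h 10 min, regular 44 h 0 min.

Regular 44.00 hours, overtime 2.17 hours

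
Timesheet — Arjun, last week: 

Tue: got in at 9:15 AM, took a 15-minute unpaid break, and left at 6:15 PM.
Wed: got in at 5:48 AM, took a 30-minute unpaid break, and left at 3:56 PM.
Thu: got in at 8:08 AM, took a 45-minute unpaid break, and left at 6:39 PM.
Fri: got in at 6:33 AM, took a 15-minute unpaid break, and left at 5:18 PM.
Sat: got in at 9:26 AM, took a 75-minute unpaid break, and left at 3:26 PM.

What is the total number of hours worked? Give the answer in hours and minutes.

Tue: 9:15 AM–6:15 PM = 9 h 0 min; less 15 min break → 8 h 45 min
Wed: 5:48 AM–3:56 PM = 10 h 8 min; less 30 min break → 9 h 38 min
Thu: 8:08 AM–6:39 PM = 10 h 31 min; less 45 min break → 9 h 46 min
Fri: 6:33 AM–5:18 PM = 10 h 45 min; less 15 min break → 10 h 30 min
Sat: 9:26 AM–3:26 PM = 6 h 0 min; less 75 min break → 4 h 45 min
Total: 8 h 45 min + 9 h 38 min + 9 h 46 min + 10 h 30 min + 4 h 45 min = 43 h 24 min.

43 h 24 min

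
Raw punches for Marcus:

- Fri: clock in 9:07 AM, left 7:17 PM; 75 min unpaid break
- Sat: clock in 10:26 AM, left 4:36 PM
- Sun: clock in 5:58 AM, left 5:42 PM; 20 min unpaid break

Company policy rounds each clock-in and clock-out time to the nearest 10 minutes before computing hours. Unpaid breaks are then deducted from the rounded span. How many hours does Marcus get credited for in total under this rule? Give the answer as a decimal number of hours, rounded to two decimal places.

Fri: in 9:07 AM→9:10 AM, out 7:17 PM→7:20 PM; 10 h 10 min − 75 min = 8 h 55 min
Sat: in 10:26 AM→10:30 AM, out 4:36 PM→4:40 PM; 6 h 10 min
Sun: in 5:58 AM→6:00 AM, out 5:42 PM→5:40 PM; 11 h 40 min − 20 min = 11 h 20 min
Total credited: 26 h 25 min.

26.42 hours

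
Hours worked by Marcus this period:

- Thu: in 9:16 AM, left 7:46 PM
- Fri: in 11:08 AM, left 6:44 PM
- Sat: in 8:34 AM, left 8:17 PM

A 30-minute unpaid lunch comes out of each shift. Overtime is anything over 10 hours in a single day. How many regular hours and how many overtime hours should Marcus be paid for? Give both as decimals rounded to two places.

Regular 27.10 hours, overtime 1.22 hours

Thu: 9:16 AM–7:46 PM = 10 h 30 min; less 30 min break → 10 h 0 min
Fri: 11:08 AM–6:44 PM = 7 h 36 min; less 30 min break → 7 h 6 min
Sat: 8:34 AM–8:17 PM = 11 h 43 min; less 30 min break → 11 h 13 min
Thu reg 10 h 0 min / OT 0 h 0 min; Fri reg 7 h 6 min / OT 0 h 0 min; Sat reg 10 h 0 min / OT 1 h 13 min.
Totals: regular 27 h 6 min, overtime 1 h 13 min.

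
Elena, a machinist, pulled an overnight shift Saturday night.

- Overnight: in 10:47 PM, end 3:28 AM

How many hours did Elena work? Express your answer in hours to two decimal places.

4.68 hours

Overnight: 10:47 PM → midnight = 1 h 13 min; midnight → 3:28 AM = 3 h 28 min; span 4 h 41 min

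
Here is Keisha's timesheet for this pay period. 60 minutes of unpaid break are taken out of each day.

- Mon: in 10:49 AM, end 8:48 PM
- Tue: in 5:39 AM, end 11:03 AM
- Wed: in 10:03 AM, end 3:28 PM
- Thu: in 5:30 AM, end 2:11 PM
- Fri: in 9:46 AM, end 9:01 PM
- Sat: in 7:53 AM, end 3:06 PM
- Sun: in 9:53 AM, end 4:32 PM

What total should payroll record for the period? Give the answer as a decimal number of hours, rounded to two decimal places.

Mon: 10:49 AM–8:48 PM = 9 h 59 min; less 60 min break → 8 h 59 min
Tue: 5:39 AM–11:03 AM = 5 h 24 min; less 60 min break → 4 h 24 min
Wed: 10:03 AM–3:28 PM = 5 h 25 min; less 60 min break → 4 h 25 min
Thu: 5:30 AM–2:11 PM = 8 h 41 min; less 60 min break → 7 h 41 min
Fri: 9:46 AM–9:01 PM = 11 h 15 min; less 60 min break → 10 h 15 min
Sat: 7:53 AM–3:06 PM = 7 h 13 min; less 60 min break → 6 h 13 min
Sun: 9:53 AM–4:32 PM = 6 h 39 min; less 60 min break → 5 h 39 min
Total: 8 h 59 min + 4 h 24 min + 4 h 25 min + 7 h 41 min + 10 h 15 min + 6 h 13 min + 5 h 39 min = 47 h 36 min.

47.60 hours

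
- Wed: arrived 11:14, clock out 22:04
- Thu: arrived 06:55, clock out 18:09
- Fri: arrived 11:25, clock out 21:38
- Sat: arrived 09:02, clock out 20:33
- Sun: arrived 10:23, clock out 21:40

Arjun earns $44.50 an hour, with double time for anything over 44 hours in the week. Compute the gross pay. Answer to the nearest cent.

Wed: 11:14–22:04 = 10 h 50 min
Thu: 06:55–18:09 = 11 h 14 min
Fri: 11:25–21:38 = 10 h 13 min
Sat: 09:02–20:33 = 11 h 31 min
Sun: 10:23–21:40 = 11 h 17 min
Total worked: 55 h 5 min = 3305 min.
Regular 44 h 0 min = 2640 min at $44.50/h; overtime 11 h 5 min = 665 min at $89.00/h.
Pay = (2640 × $44.50 + 665 × $89.00) ÷ 60 = $2944.42.

$2944.42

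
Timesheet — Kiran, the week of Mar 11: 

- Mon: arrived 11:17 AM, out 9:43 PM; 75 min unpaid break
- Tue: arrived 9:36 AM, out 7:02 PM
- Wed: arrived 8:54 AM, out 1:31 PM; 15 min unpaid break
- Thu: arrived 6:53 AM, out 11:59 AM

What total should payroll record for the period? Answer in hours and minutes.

Mon: 11:17 AM–9:43 PM = 10 h 26 min; less 75 min break → 9 h 11 min
Tue: 9:36 AM–7:02 PM = 9 h 26 min
Wed: 8:54 AM–1:31 PM = 4 h 37 min; less 15 min break → 4 h 22 min
Thu: 6:53 AM–11:59 AM = 5 h 6 min
Total: 9 h 11 min + 9 h 26 min + 4 h 22 min + 5 h 6 min = 28 h 5 min.

28 h 5 min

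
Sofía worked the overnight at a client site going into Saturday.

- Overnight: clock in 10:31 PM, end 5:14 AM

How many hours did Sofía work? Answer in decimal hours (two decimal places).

Overnight: 10:31 PM → midnight = 1 h 29 min; midnight → 5:14 AM = 5 h 14 min; span 6 h 43 min

6.72 hours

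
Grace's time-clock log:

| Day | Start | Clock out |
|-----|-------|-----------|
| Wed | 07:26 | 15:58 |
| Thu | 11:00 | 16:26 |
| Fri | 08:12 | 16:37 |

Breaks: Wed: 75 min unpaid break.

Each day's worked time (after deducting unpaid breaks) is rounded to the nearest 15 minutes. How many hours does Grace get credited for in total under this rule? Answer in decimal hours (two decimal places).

Wed: 07:26–15:58 = 8 h 32 min − 75 min = 7 h 17 min → rounds to 7 h 15 min
Thu: 11:00–16:26 = 5 h 26 min → rounds to 5 h 30 min
Fri: 08:12–16:37 = 8 h 25 min → rounds to 8 h 30 min
Total credited: 21 h 15 min.

21.25 hours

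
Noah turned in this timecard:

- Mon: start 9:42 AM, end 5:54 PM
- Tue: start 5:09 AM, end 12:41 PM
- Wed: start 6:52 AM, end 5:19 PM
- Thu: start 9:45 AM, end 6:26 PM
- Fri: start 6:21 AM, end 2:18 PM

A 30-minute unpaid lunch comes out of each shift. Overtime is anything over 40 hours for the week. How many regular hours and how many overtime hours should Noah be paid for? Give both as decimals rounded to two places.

Mon: 9:42 AM–5:54 PM = 8 h 12 min; less 30 min break → 7 h 42 min
Tue: 5:09 AM–12:41 PM = 7 h 32 min; less 30 min break → 7 h 2 min
Wed: 6:52 AM–5:19 PM = 10 h 27 min; less 30 min break → 9 h 57 min
Thu: 9:45 AM–6:26 PM = 8 h 41 min; less 30 min break → 8 h 11 min
Fri: 6:21 AM–2:18 PM = 7 h 57 min; less 30 min break → 7 h 27 min
Total worked: 40 h 19 min = 40.32 h.
Threshold 40 h → overtime 0 h 19 min, regular 40 h 0 min.

Regular 40.00 hours, overtime 0.32 hours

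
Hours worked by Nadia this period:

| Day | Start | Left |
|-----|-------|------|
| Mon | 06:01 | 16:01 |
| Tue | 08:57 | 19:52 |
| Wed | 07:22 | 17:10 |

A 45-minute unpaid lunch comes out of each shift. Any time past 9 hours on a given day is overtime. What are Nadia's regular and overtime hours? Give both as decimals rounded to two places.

Regular 27.00 hours, overtime 1.47 hours

Mon: 06:01–16:01 = 10 h 0 min; less 45 min break → 9 h 15 min
Tue: 08:57–19:52 = 10 h 55 min; less 45 min break → 10 h 10 min
Wed: 07:22–17:10 = 9 h 48 min; less 45 min break → 9 h 3 min
Mon reg 9 h 0 min / OT 0 h 15 min; Tue reg 9 h 0 min / OT 1 h 10 min; Wed reg 9 h 0 min / OT 0 h 3 min.
Totals: regular 27 h 0 min, overtime 1 h 28 min.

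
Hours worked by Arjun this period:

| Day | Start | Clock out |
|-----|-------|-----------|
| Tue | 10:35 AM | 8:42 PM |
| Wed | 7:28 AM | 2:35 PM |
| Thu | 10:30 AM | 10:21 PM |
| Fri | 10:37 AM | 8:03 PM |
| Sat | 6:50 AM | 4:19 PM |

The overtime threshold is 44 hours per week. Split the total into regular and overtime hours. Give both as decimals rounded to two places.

Tue: 10:35 AM–8:42 PM = 10 h 7 min
Wed: 7:28 AM–2:35 PM = 7 h 7 min
Thu: 10:30 AM–10:21 PM = 11 h 51 min
Fri: 10:37 AM–8:03 PM = 9 h 26 min
Sat: 6:50 AM–4:19 PM = 9 h 29 min
Total worked: 48 h 0 min = 48.00 h.
Threshold 44 h → overtime 4 h 0 min, regular 44 h 0 min.

Regular 44.00 hours, overtime 4.00 hours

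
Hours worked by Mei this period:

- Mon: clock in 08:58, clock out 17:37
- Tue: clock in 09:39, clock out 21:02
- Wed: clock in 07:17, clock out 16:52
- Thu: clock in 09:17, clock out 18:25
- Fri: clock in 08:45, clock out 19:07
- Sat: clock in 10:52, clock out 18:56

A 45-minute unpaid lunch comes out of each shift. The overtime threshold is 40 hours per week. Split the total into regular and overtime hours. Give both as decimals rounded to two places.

Mon: 08:58–17:37 = 8 h 39 min; less 45 min break → 7 h 54 min
Tue: 09:39–21:02 = 11 h 23 min; less 45 min break → 10 h 38 min
Wed: 07:17–16:52 = 9 h 35 min; less 45 min break → 8 h 50 min
Thu: 09:17–18:25 = 9 h 8 min; less 45 min break → 8 h 23 min
Fri: 08:45–19:07 = 10 h 22 min; less 45 min break → 9 h 37 min
Sat: 10:52–18:56 = 8 h 4 min; less 45 min break → 7 h 19 min
Total worked: 52 h 41 min = 52.68 h.
Threshold 40 h → overtime 12 h 41 min, regular 40 h 0 min.

Regular 40.00 hours, overtime 12.68 hours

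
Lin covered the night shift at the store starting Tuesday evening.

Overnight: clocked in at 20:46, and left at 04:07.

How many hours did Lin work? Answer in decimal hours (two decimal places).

7.35 hours

Overnight: 20:46 → midnight = 3 h 14 min; midnight → 04:07 = 4 h 7 min; span 7 h 21 min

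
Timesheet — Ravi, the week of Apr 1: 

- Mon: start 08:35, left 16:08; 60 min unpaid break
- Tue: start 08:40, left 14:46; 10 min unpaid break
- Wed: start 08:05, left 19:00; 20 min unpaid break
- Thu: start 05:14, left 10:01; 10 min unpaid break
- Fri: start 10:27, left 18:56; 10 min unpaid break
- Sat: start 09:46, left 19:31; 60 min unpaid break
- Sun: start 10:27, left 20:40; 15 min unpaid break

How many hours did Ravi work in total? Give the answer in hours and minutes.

Mon: 08:35–16:08 = 7 h 33 min; less 60 min break → 6 h 33 min
Tue: 08:40–14:46 = 6 h 6 min; less 10 min break → 5 h 56 min
Wed: 08:05–19:00 = 10 h 55 min; less 20 min break → 10 h 35 min
Thu: 05:14–10:01 = 4 h 47 min; less 10 min break → 4 h 37 min
Fri: 10:27–18:56 = 8 h 29 min; less 10 min break → 8 h 19 min
Sat: 09:46–19:31 = 9 h 45 min; less 60 min break → 8 h 45 min
Sun: 10:27–20:40 = 10 h 13 min; less 15 min break → 9 h 58 min
Total: 6 h 33 min + 5 h 56 min + 10 h 35 min + 4 h 37 min + 8 h 19 min + 8 h 45 min + 9 h 58 min = 54 h 43 min.

54 h 43 min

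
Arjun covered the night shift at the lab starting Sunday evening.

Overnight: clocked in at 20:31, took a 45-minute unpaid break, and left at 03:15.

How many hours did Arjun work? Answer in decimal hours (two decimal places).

Overnight: 20:31 → midnight = 3 h 29 min; midnight → 03:15 = 3 h 15 min; span 6 h 44 min; less 45 min break → 5 h 59 min

5.98 hours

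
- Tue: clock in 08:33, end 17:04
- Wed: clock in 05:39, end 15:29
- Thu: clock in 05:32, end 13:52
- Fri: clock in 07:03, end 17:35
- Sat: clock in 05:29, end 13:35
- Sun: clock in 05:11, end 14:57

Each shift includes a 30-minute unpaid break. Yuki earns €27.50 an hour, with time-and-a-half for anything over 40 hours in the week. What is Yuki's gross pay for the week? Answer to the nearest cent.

Tue: 08:33–17:04 = 8 h 31 min; less 30 min break → 8 h 1 min
Wed: 05:39–15:29 = 9 h 50 min; less 30 min break → 9 h 20 min
Thu: 05:32–13:52 = 8 h 20 min; less 30 min break → 7 h 50 min
Fri: 07:03–17:35 = 10 h 32 min; less 30 min break → 10 h 2 min
Sat: 05:29–13:35 = 8 h 6 min; less 30 min break → 7 h 36 min
Sun: 05:11–14:57 = 9 h 46 min; less 30 min break → 9 h 16 min
Total worked: 52 h 5 min = 3125 min.
Regular 40 h 0 min = 2400 min at €27.50/h; overtime 12 h 5 min = 725 min at €41.25/h.
Pay = (2400 × €27.50 + 725 × €41.25) ÷ 60 = €1598.44.

€1598.44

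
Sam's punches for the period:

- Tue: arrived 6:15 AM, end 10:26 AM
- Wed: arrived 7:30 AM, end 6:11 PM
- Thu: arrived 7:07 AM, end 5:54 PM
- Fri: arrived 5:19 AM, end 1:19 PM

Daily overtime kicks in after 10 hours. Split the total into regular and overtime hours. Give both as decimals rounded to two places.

Regular 32.18 hours, overtime 1.47 hours

Tue: 6:15 AM–10:26 AM = 4 h 11 min
Wed: 7:30 AM–6:11 PM = 10 h 41 min
Thu: 7:07 AM–5:54 PM = 10 h 47 min
Fri: 5:19 AM–1:19 PM = 8 h 0 min
Tue reg 4 h 11 min / OT 0 h 0 min; Wed reg 10 h 0 min / OT 0 h 41 min; Thu reg 10 h 0 min / OT 0 h 47 min; Fri reg 8 h 0 min / OT 0 h 0 min.
Totals: regular 32 h 11 min, overtime 1 h 28 min.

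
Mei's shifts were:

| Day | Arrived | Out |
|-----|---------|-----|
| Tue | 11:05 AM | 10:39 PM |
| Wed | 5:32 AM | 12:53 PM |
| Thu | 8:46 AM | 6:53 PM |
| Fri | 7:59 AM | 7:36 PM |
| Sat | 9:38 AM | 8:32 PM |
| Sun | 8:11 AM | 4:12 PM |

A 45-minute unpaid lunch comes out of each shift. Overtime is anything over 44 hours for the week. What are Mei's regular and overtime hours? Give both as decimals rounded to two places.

Tue: 11:05 AM–10:39 PM = 11 h 34 min; less 45 min break → 10 h 49 min
Wed: 5:32 AM–12:53 PM = 7 h 21 min; less 45 min break → 6 h 36 min
Thu: 8:46 AM–6:53 PM = 10 h 7 min; less 45 min break → 9 h 22 min
Fri: 7:59 AM–7:36 PM = 11 h 37 min; less 45 min break → 10 h 52 min
Sat: 9:38 AM–8:32 PM = 10 h 54 min; less 45 min break → 10 h 9 min
Sun: 8:11 AM–4:12 PM = 8 h 1 min; less 45 min break → 7 h 16 min
Total worked: 55 h 4 min = 55.07 h.
Threshold 44 h → overtime 11 h 4 min, regular 44 h 0 min.

Regular 44.00 hours, overtime 11.07 hours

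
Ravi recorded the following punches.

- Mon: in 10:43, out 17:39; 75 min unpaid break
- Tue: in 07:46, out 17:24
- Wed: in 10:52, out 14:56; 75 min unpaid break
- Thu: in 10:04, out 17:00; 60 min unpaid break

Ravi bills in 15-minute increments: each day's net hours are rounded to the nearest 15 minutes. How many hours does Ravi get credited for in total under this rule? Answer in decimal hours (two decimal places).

Mon: 10:43–17:39 = 6 h 56 min − 75 min = 5 h 41 min → rounds to 5 h 45 min
Tue: 07:46–17:24 = 9 h 38 min → rounds to 9 h 45 min
Wed: 10:52–14:56 = 4 h 4 min − 75 min = 2 h 49 min → rounds to 2 h 45 min
Thu: 10:04–17:00 = 6 h 56 min − 60 min = 5 h 56 min → rounds to 6 h 0 min
Total credited: 24 h 15 min.

24.25 hours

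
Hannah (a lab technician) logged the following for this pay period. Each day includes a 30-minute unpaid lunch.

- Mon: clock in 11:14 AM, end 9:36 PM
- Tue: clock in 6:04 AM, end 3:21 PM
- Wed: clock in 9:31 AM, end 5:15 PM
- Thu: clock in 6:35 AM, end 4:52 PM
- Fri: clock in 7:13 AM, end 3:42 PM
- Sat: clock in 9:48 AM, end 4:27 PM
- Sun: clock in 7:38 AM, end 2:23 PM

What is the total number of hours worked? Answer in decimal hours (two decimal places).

56.05 hours

Mon: 11:14 AM–9:36 PM = 10 h 22 min; less 30 min break → 9 h 52 min
Tue: 6:04 AM–3:21 PM = 9 h 17 min; less 30 min break → 8 h 47 min
Wed: 9:31 AM–5:15 PM = 7 h 44 min; less 30 min break → 7 h 14 min
Thu: 6:35 AM–4:52 PM = 10 h 17 min; less 30 min break → 9 h 47 min
Fri: 7:13 AM–3:42 PM = 8 h 29 min; less 30 min break → 7 h 59 min
Sat: 9:48 AM–4:27 PM = 6 h 39 min; less 30 min break → 6 h 9 min
Sun: 7:38 AM–2:23 PM = 6 h 45 min; less 30 min break → 6 h 15 min
Total: 9 h 52 min + 8 h 47 min + 7 h 14 min + 9 h 47 min + 7 h 59 min + 6 h 9 min + 6 h 15 min = 56 h 3 min.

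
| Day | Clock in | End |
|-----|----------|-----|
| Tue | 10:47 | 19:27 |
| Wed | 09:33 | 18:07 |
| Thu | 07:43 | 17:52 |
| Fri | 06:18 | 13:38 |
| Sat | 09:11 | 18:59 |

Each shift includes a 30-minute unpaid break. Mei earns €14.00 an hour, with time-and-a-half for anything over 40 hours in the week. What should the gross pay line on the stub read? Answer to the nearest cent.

Tue: 10:47–19:27 = 8 h 40 min; less 30 min break → 8 h 10 min
Wed: 09:33–18:07 = 8 h 34 min; less 30 min break → 8 h 4 min
Thu: 07:43–17:52 = 10 h 9 min; less 30 min break → 9 h 39 min
Fri: 06:18–13:38 = 7 h 20 min; less 30 min break → 6 h 50 min
Sat: 09:11–18:59 = 9 h 48 min; less 30 min break → 9 h 18 min
Total worked: 42 h 1 min = 2521 min.
Regular 40 h 0 min = 2400 min at €14.00/h; overtime 2 h 1 min = 121 min at €21.00/h.
Pay = (2400 × €14.00 + 121 × €21.00) ÷ 60 = €602.35.

€602.35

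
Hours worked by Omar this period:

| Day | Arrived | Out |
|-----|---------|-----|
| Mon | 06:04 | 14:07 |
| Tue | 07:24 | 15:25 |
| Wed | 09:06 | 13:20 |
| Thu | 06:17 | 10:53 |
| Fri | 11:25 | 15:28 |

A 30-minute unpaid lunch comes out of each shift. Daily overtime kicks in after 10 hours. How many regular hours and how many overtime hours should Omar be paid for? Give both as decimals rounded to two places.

Mon: 06:04–14:07 = 8 h 3 min; less 30 min break → 7 h 33 min
Tue: 07:24–15:25 = 8 h 1 min; less 30 min break → 7 h 31 min
Wed: 09:06–13:20 = 4 h 14 min; less 30 min break → 3 h 44 min
Thu: 06:17–10:53 = 4 h 36 min; less 30 min break → 4 h 6 min
Fri: 11:25–15:28 = 4 h 3 min; less 30 min break → 3 h 33 min
Mon reg 7 h 33 min / OT 0 h 0 min; Tue reg 7 h 31 min / OT 0 h 0 min; Wed reg 3 h 44 min / OT 0 h 0 min; Thu reg 4 h 6 min / OT 0 h 0 min; Fri reg 3 h 33 min / OT 0 h 0 min.
Totals: regular 26 h 27 min, overtime 0 h 0 min.

Regular 26.45 hours, overtime 0.00 hours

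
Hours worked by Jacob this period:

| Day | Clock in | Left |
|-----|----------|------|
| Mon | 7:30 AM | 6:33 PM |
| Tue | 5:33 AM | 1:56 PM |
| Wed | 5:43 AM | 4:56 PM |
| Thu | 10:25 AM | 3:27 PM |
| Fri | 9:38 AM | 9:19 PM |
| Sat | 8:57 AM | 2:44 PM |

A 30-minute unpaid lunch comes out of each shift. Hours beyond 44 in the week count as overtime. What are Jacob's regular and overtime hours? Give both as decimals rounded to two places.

Mon: 7:30 AM–6:33 PM = 11 h 3 min; less 30 min break → 10 h 33 min
Tue: 5:33 AM–1:56 PM = 8 h 23 min; less 30 min break → 7 h 53 min
Wed: 5:43 AM–4:56 PM = 11 h 13 min; less 30 min break → 10 h 43 min
Thu: 10:25 AM–3:27 PM = 5 h 2 min; less 30 min break → 4 h 32 min
Fri: 9:38 AM–9:19 PM = 11 h 41 min; less 30 min break → 11 h 11 min
Sat: 8:57 AM–2:44 PM = 5 h 47 min; less 30 min break → 5 h 17 min
Total worked: 50 h 9 min = 50.15 h.
Threshold 44 h → overtime 6 h 9 min, regular 44 h 0 min.

Regular 44.00 hours, overtime 6.15 hours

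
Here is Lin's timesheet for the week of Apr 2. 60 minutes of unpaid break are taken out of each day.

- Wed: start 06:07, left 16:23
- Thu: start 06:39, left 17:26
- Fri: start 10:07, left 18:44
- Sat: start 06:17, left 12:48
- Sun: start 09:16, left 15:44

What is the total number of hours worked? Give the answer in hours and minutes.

Wed: 06:07–16:23 = 10 h 16 min; less 60 min break → 9 h 16 min
Thu: 06:39–17:26 = 10 h 47 min; less 60 min break → 9 h 47 min
Fri: 10:07–18:44 = 8 h 37 min; less 60 min break → 7 h 37 min
Sat: 06:17–12:48 = 6 h 31 min; less 60 min break → 5 h 31 min
Sun: 09:16–15:44 = 6 h 28 min; less 60 min break → 5 h 28 min
Total: 9 h 16 min + 9 h 47 min + 7 h 37 min + 5 h 31 min + 5 h 28 min = 37 h 39 min.

37 h 39 min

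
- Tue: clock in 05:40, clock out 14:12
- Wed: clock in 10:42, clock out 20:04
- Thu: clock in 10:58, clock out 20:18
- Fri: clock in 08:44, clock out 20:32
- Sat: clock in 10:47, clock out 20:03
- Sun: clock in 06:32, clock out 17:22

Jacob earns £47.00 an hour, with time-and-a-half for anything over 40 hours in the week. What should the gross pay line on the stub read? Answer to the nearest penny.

Tue: 05:40–14:12 = 8 h 32 min
Wed: 10:42–20:04 = 9 h 22 min
Thu: 10:58–20:18 = 9 h 20 min
Fri: 08:44–20:32 = 11 h 48 min
Sat: 10:47–20:03 = 9 h 16 min
Sun: 06:32–17:22 = 10 h 50 min
Total worked: 59 h 8 min = 3548 min.
Regular 40 h 0 min = 2400 min at £47.00/h; overtime 19 h 8 min = 1148 min at £70.50/h.
Pay = (2400 × £47.00 + 1148 × £70.50) ÷ 60 = £3228.90.

£3228.90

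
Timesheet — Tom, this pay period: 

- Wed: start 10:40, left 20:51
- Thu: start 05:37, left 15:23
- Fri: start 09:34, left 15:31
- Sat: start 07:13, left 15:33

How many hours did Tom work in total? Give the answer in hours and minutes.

34 h 14 min

Wed: 10:40–20:51 = 10 h 11 min
Thu: 05:37–15:23 = 9 h 46 min
Fri: 09:34–15:31 = 5 h 57 min
Sat: 07:13–15:33 = 8 h 20 min
Total: 10 h 11 min + 9 h 46 min + 5 h 57 min + 8 h 20 min = 34 h 14 min.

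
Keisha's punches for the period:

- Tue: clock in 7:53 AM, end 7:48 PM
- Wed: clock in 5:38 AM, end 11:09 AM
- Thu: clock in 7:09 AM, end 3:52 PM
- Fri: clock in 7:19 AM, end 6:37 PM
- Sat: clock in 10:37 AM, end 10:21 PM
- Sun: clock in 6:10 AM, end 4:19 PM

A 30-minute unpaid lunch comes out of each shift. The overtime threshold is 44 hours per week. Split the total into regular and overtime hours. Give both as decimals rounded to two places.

Regular 44.00 hours, overtime 12.33 hours

Tue: 7:53 AM–7:48 PM = 11 h 55 min; less 30 min break → 11 h 25 min
Wed: 5:38 AM–11:09 AM = 5 h 31 min; less 30 min break → 5 h 1 min
Thu: 7:09 AM–3:52 PM = 8 h 43 min; less 30 min break → 8 h 13 min
Fri: 7:19 AM–6:37 PM = 11 h 18 min; less 30 min break → 10 h 48 min
Sat: 10:37 AM–10:21 PM = 11 h 44 min; less 30 min break → 11 h 14 min
Sun: 6:10 AM–4:19 PM = 10 h 9 min; less 30 min break → 9 h 39 min
Total worked: 56 h 20 min = 56.33 h.
Threshold 44 h → overtime 12 h 20 min, regular 44 h 0 min.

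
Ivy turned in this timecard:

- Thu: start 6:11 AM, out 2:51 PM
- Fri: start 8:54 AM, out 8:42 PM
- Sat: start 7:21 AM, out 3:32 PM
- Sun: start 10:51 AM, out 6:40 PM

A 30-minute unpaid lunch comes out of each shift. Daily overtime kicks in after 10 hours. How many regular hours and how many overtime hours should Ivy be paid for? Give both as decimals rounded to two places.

Regular 33.17 hours, overtime 1.30 hours

Thu: 6:11 AM–2:51 PM = 8 h 40 min; less 30 min break → 8 h 10 min
Fri: 8:54 AM–8:42 PM = 11 h 48 min; less 30 min break → 11 h 18 min
Sat: 7:21 AM–3:32 PM = 8 h 11 min; less 30 min break → 7 h 41 min
Sun: 10:51 AM–6:40 PM = 7 h 49 min; less 30 min break → 7 h 19 min
Thu reg 8 h 10 min / OT 0 h 0 min; Fri reg 10 h 0 min / OT 1 h 18 min; Sat reg 7 h 41 min / OT 0 h 0 min; Sun reg 7 h 19 min / OT 0 h 0 min.
Totals: regular 33 h 10 min, overtime 1 h 18 min.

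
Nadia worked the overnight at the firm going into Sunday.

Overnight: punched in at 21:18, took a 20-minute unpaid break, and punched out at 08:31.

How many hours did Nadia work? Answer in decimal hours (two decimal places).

10.88 hours

Overnight: 21:18 → midnight = 2 h 42 min; midnight → 08:31 = 8 h 31 min; span 11 h 13 min; less 20 min break → 10 h 53 min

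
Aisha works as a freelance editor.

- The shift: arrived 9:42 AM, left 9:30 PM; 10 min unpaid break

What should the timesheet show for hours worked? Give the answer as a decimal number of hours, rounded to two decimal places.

The shift: 9:42 AM–9:30 PM = 11 h 48 min; less 10 min break → 11 h 38 min

11.63 hours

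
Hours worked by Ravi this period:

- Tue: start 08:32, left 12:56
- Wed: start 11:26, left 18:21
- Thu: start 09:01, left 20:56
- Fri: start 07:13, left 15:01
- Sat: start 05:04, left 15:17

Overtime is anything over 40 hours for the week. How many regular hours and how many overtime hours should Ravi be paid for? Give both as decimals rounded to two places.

Tue: 08:32–12:56 = 4 h 24 min
Wed: 11:26–18:21 = 6 h 55 min
Thu: 09:01–20:56 = 11 h 55 min
Fri: 07:13–15:01 = 7 h 48 min
Sat: 05:04–15:17 = 10 h 13 min
Total worked: 41 h 15 min = 41.25 h.
Threshold 40 h → overtime 1 h 15 min, regular 40 h 0 min.

Regular 40.00 hours, overtime 1.25 hours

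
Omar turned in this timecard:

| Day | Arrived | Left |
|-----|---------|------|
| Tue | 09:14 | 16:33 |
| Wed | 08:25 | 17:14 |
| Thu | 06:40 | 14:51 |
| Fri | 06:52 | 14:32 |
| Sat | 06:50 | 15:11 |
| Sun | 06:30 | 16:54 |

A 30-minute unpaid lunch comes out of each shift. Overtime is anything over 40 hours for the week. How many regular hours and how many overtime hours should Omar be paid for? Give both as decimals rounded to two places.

Regular 40.00 hours, overtime 7.73 hours

Tue: 09:14–16:33 = 7 h 19 min; less 30 min break → 6 h 49 min
Wed: 08:25–17:14 = 8 h 49 min; less 30 min break → 8 h 19 min
Thu: 06:40–14:51 = 8 h 11 min; less 30 min break → 7 h 41 min
Fri: 06:52–14:32 = 7 h 40 min; less 30 min break → 7 h 10 min
Sat: 06:50–15:11 = 8 h 21 min; less 30 min break → 7 h 51 min
Sun: 06:30–16:54 = 10 h 24 min; less 30 min break → 9 h 54 min
Total worked: 47 h 44 min = 47.73 h.
Threshold 40 h → overtime 7 h 44 min, regular 40 h 0 min.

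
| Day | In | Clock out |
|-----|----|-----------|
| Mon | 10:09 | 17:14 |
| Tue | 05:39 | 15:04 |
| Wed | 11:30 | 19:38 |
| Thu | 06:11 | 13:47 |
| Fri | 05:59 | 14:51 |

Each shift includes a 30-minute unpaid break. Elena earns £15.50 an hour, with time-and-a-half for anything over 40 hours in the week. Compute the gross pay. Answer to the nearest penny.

Mon: 10:09–17:14 = 7 h 5 min; less 30 min break → 6 h 35 min
Tue: 05:39–15:04 = 9 h 25 min; less 30 min break → 8 h 55 min
Wed: 11:30–19:38 = 8 h 8 min; less 30 min break → 7 h 38 min
Thu: 06:11–13:47 = 7 h 36 min; less 30 min break → 7 h 6 min
Fri: 05:59–14:51 = 8 h 52 min; less 30 min break → 8 h 22 min
Total worked: 38 h 36 min = 2316 min.
Regular 38 h 36 min = 2316 min at £15.50/h; overtime 0 h 0 min = 0 min at £23.25/h.
Pay = (2316 × £15.50 + 0 × £23.25) ÷ 60 = £598.30.

£598.30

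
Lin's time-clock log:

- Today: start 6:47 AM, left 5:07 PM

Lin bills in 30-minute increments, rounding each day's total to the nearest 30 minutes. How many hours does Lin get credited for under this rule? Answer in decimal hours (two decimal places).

Today: 6:47 AM–5:07 PM = 10 h 20 min → rounds to 10 h 30 min

10.50 hours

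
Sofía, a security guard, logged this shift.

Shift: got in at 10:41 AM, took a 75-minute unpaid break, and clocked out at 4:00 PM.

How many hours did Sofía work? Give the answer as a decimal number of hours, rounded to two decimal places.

Shift: 10:41 AM–4:00 PM = 5 h 19 min; less 75 min break → 4 h 4 min

4.07 hours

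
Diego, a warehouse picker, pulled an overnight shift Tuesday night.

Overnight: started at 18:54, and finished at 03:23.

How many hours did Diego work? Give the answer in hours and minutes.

8 h 29 min

Overnight: 18:54 → midnight = 5 h 6 min; midnight → 03:23 = 3 h 23 min; span 8 h 29 min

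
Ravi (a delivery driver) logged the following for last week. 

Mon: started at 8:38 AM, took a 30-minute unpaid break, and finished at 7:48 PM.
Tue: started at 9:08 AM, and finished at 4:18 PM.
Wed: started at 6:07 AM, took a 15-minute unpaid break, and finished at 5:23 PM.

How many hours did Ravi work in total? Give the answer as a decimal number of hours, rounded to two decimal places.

Mon: 8:38 AM–7:48 PM = 11 h 10 min; less 30 min break → 10 h 40 min
Tue: 9:08 AM–4:18 PM = 7 h 10 min
Wed: 6:07 AM–5:23 PM = 11 h 16 min; less 15 min break → 11 h 1 min
Total: 10 h 40 min + 7 h 10 min + 11 h 1 min = 28 h 51 min.

28.85 hours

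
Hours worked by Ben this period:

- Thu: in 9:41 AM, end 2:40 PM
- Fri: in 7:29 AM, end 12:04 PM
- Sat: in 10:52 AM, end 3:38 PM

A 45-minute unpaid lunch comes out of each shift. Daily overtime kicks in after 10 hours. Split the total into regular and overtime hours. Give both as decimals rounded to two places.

Regular 12.08 hours, overtime 0.00 hours

Thu: 9:41 AM–2:40 PM = 4 h 59 min; less 45 min break → 4 h 14 min
Fri: 7:29 AM–12:04 PM = 4 h 35 min; less 45 min break → 3 h 50 min
Sat: 10:52 AM–3:38 PM = 4 h 46 min; less 45 min break → 4 h 1 min
Thu reg 4 h 14 min / OT 0 h 0 min; Fri reg 3 h 50 min / OT 0 h 0 min; Sat reg 4 h 1 min / OT 0 h 0 min.
Totals: regular 12 h 5 min, overtime 0 h 0 min.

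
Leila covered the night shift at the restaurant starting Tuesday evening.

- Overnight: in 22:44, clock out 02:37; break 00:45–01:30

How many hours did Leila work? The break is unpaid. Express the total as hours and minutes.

Overnight: 22:44 → midnight = 1 h 16 min; midnight → 02:37 = 2 h 37 min; span 3 h 53 min; less 45 min break → 3 h 8 min

3 h 8 min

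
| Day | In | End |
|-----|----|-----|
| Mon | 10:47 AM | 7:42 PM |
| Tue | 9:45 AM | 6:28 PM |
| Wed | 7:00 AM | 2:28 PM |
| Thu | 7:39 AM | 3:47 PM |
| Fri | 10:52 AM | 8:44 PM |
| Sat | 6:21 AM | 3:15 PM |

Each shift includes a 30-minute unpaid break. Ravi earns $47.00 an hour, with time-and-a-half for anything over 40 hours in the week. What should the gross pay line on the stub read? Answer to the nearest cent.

Mon: 10:47 AM–7:42 PM = 8 h 55 min; less 30 min break → 8 h 25 min
Tue: 9:45 AM–6:28 PM = 8 h 43 min; less 30 min break → 8 h 13 min
Wed: 7:00 AM–2:28 PM = 7 h 28 min; less 30 min break → 6 h 58 min
Thu: 7:39 AM–3:47 PM = 8 h 8 min; less 30 min break → 7 h 38 min
Fri: 10:52 AM–8:44 PM = 9 h 52 min; less 30 min break → 9 h 22 min
Sat: 6:21 AM–3:15 PM = 8 h 54 min; less 30 min break → 8 h 24 min
Total worked: 49 h 0 min = 2940 min.
Regular 40 h 0 min = 2400 min at $47.00/h; overtime 9 h 0 min = 540 min at $70.50/h.
Pay = (2400 × $47.00 + 540 × $70.50) ÷ 60 = $2514.50.

$2514.50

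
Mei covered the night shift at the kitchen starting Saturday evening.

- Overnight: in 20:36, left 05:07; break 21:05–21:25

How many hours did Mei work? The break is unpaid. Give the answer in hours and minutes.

Overnight: 20:36 → midnight = 3 h 24 min; midnight → 05:07 = 5 h 7 min; span 8 h 31 min; less 20 min break → 8 h 11 min

8 h 11 min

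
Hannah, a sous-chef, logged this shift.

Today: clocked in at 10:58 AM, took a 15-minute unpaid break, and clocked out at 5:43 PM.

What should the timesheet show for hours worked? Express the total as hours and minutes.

6 h 30 min

Today: 10:58 AM–5:43 PM = 6 h 45 min; less 15 min break → 6 h 30 min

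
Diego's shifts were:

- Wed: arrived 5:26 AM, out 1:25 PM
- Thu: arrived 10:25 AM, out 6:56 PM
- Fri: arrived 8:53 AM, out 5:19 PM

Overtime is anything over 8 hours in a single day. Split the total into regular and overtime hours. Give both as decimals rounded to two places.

Wed: 5:26 AM–1:25 PM = 7 h 59 min
Thu: 10:25 AM–6:56 PM = 8 h 31 min
Fri: 8:53 AM–5:19 PM = 8 h 26 min
Wed reg 7 h 59 min / OT 0 h 0 min; Thu reg 8 h 0 min / OT 0 h 31 min; Fri reg 8 h 0 min / OT 0 h 26 min.
Totals: regular 23 h 59 min, overtime 0 h 57 min.

Regular 23.98 hours, overtime 0.95 hours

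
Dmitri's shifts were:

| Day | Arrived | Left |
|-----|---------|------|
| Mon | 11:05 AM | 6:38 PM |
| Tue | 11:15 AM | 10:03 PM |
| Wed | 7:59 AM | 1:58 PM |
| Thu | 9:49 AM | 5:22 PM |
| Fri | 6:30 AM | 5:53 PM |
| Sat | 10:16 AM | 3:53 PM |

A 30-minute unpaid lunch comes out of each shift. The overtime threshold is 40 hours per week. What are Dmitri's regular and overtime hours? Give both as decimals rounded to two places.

Mon: 11:05 AM–6:38 PM = 7 h 33 min; less 30 min break → 7 h 3 min
Tue: 11:15 AM–10:03 PM = 10 h 48 min; less 30 min break → 10 h 18 min
Wed: 7:59 AM–1:58 PM = 5 h 59 min; less 30 min break → 5 h 29 min
Thu: 9:49 AM–5:22 PM = 7 h 33 min; less 30 min break → 7 h 3 min
Fri: 6:30 AM–5:53 PM = 11 h 23 min; less 30 min break → 10 h 53 min
Sat: 10:16 AM–3:53 PM = 5 h 37 min; less 30 min break → 5 h 7 min
Total worked: 45 h 53 min = 45.88 h.
Threshold 40 h → overtime 5 h 53 min, regular 40 h 0 min.

Regular 40.00 hours, overtime 5.88 hours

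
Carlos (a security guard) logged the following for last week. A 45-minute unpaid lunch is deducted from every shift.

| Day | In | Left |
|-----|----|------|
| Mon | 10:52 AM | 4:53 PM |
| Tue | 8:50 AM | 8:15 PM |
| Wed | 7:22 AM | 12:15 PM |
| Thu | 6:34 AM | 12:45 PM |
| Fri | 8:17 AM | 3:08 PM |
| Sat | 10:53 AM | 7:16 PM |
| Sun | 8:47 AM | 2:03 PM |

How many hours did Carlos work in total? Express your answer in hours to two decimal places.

Mon: 10:52 AM–4:53 PM = 6 h 1 min; less 45 min break → 5 h 16 min
Tue: 8:50 AM–8:15 PM = 11 h 25 min; less 45 min break → 10 h 40 min
Wed: 7:22 AM–12:15 PM = 4 h 53 min; less 45 min break → 4 h 8 min
Thu: 6:34 AM–12:45 PM = 6 h 11 min; less 45 min break → 5 h 26 min
Fri: 8:17 AM–3:08 PM = 6 h 51 min; less 45 min break → 6 h 6 min
Sat: 10:53 AM–7:16 PM = 8 h 23 min; less 45 min break → 7 h 38 min
Sun: 8:47 AM–2:03 PM = 5 h 16 min; less 45 min break → 4 h 31 min
Total: 5 h 16 min + 10 h 40 min + 4 h 8 min + 5 h 26 min + 6 h 6 min + 7 h 38 min + 4 h 31 min = 43 h 45 min.

43.75 hours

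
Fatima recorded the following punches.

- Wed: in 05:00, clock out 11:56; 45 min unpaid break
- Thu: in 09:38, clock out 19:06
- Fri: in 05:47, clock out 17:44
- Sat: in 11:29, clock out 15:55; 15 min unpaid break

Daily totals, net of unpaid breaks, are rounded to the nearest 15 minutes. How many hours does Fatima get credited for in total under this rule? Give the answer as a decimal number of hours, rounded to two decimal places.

32.00 hours

Wed: 05:00–11:56 = 6 h 56 min − 45 min = 6 h 11 min → rounds to 6 h 15 min
Thu: 09:38–19:06 = 9 h 28 min → rounds to 9 h 30 min
Fri: 05:47–17:44 = 11 h 57 min → rounds to 12 h 0 min
Sat: 11:29–15:55 = 4 h 26 min − 15 min = 4 h 11 min → rounds to 4 h 15 min
Total credited: 32 h 0 min.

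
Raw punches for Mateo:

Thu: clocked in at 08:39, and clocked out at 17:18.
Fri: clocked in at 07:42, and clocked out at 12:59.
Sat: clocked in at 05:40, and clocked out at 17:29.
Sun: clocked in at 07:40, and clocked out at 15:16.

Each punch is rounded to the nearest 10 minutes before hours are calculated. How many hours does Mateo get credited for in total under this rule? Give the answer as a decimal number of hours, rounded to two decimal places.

Thu: in 08:39→08:40, out 17:18→17:20; 8 h 40 min
Fri: in 07:42→07:40, out 12:59→13:00; 5 h 20 min
Sat: in 05:40→05:40, out 17:29→17:30; 11 h 50 min
Sun: in 07:40→07:40, out 15:16→15:20; 7 h 40 min
Total credited: 33 h 30 min.

33.50 hours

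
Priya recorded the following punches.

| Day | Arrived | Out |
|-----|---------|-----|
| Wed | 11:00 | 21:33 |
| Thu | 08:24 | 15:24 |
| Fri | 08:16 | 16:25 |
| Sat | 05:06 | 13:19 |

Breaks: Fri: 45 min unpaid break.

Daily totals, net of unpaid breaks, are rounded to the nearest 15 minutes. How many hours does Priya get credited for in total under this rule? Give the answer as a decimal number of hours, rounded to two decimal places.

Wed: 11:00–21:33 = 10 h 33 min → rounds to 10 h 30 min
Thu: 08:24–15:24 = 7 h 0 min → rounds to 7 h 0 min
Fri: 08:16–16:25 = 8 h 9 min − 45 min = 7 h 24 min → rounds to 7 h 30 min
Sat: 05:06–13:19 = 8 h 13 min → rounds to 8 h 15 min
Total credited: 33 h 15 min.

33.25 hours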